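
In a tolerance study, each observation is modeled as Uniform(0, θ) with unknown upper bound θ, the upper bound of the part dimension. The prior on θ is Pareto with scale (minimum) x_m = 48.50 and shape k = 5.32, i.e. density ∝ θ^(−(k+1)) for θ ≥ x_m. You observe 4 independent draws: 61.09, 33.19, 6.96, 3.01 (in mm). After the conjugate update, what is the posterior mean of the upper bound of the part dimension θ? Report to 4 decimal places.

68.4325

A Pareto(scale x_m, shape k) prior on the upper bound θ of Uniform(0, θ) is conjugate: posterior is Pareto(max(x_m, max xᵢ), k + n).
Sample maximum = 61.09; prior scale x_m = 48.50 → posterior scale = max = 61.09.
Posterior shape = 5.32 + 4 = 9.32.
E[θ|data] = k·x_m/(k−1) = 9.32·61.09/8.32 = 68.4325.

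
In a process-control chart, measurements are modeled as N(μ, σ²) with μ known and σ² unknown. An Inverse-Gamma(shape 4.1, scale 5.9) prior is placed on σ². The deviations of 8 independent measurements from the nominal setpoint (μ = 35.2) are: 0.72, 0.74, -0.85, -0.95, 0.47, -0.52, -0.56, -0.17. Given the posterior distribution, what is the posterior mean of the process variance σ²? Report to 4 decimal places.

With known mean μ and an Inverse-Gamma(α, β) prior on σ², the Normal likelihood is conjugate: posterior is Inv-Gamma(α + n/2, β + Σ(xᵢ−μ)²/2).
Σ(xᵢ−μ)² = (0.72)² + (0.74)² + (-0.85)² + (-0.95)² + (0.47)² + (-0.52)² + (-0.56)² + (-0.17)² = 3.5248.
Posterior: Inv-Gamma(4.1 + 8/2, 5.9 + 3.5248/2) = Inv-Gamma(8.10, 7.66240).
E[σ²|data] = β/(α−1) = 7.66240/7.10 = 1.0792.

1.0792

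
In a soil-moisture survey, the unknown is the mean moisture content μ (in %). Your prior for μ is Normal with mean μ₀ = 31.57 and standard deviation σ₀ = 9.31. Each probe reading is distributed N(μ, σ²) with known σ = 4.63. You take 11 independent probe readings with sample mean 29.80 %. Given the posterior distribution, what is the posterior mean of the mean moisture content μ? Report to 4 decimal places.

29.8389

For Normal data with known variance σ², a Normal(μ₀, σ₀²) prior on μ is conjugate. Posterior precision = 1/σ₀² + n/σ²; posterior mean is the precision-weighted average of μ₀ and x̄.
n·x̄ = 11·29.80 = 327.8.
σ₀² = 9.31² = 86.6761, σ² = 4.63² = 21.4369; σ² + n·σ₀² = 21.4369 + 11·86.6761 = 974.874.
Posterior mean = (μ₀/σ₀² + n·x̄/σ²)/(1/σ₀² + n/σ²) = (σ²·μ₀ + σ₀²·n·x̄)/(σ² + n·σ₀²) = (21.4369·31.57 + 86.6761·327.8)/974.874 = 29089.188513/974.874 = 29.8389.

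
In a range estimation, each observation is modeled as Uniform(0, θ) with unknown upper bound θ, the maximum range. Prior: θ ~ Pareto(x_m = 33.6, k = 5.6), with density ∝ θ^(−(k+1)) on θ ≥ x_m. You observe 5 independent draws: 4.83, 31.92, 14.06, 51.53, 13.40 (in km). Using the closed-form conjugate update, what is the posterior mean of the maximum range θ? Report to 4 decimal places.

A Pareto(scale x_m, shape k) prior on the upper bound θ of Uniform(0, θ) is conjugate: posterior is Pareto(max(x_m, max xᵢ), k + n).
Sample maximum = 51.53; prior scale x_m = 33.6 → posterior scale = max = 51.53.
Posterior shape = 5.6 + 5 = 10.6.
E[θ|data] = k·x_m/(k−1) = 10.6·51.53/9.6 = 56.8977.

56.8977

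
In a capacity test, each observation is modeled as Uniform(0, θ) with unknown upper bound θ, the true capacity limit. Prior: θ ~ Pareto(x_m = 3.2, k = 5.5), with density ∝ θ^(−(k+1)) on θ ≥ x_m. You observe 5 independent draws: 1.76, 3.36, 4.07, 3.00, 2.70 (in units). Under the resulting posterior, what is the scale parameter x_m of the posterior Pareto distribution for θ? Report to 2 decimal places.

A Pareto(scale x_m, shape k) prior on the upper bound θ of Uniform(0, θ) is conjugate: posterior is Pareto(max(x_m, max xᵢ), k + n).
Sample maximum = 4.07; prior scale x_m = 3.2 → posterior scale = max = 4.07.
Posterior shape = 5.5 + 5 = 10.5.
Posterior scale x_m = 4.07.

4.07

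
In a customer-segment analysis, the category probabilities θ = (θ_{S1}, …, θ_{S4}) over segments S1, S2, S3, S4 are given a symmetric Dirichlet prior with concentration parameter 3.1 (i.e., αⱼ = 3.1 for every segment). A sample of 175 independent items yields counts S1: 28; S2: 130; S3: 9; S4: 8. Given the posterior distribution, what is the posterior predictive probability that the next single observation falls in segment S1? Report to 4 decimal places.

The Dirichlet prior is conjugate to the Multinomial likelihood: each posterior αⱼ = prior αⱼ + observed count nⱼ.
Posterior concentration: (31.1, 133.1, 12.1, 11.1), total = 187.4.
P(next = S1 | data) = α_{S1}/Σα = 0.1660.

0.1660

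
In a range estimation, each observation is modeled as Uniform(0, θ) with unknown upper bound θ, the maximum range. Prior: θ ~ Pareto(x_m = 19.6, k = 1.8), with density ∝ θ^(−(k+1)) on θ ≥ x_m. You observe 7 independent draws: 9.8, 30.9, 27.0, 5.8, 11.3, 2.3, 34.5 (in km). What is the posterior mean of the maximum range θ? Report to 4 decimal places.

38.9231

A Pareto(scale x_m, shape k) prior on the upper bound θ of Uniform(0, θ) is conjugate: posterior is Pareto(max(x_m, max xᵢ), k + n).
Sample maximum = 34.5; prior scale x_m = 19.6 → posterior scale = max = 34.5.
Posterior shape = 1.8 + 7 = 8.8.
E[θ|data] = k·x_m/(k−1) = 8.8·34.5/7.8 = 38.9231.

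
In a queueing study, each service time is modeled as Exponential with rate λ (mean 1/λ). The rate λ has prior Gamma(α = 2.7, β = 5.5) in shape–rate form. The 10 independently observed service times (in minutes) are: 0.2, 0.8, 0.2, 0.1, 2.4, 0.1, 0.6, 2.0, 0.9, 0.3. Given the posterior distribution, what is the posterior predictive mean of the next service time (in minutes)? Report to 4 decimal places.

1.1197

With a Gamma(shape α, rate β) prior on the exponential rate λ, the posterior after n observations with total T = Σxᵢ is Gamma(α+n, β+T).
Sum of observations T = 7.6 minutes; n = 10.
Posterior: Gamma(2.7+10, 5.5+7.6) = Gamma(12.7, 13.1).
The predictive distribution for the next observation is Lomax; its mean is β/(α−1) = 13.1/11.7 = 1.1197.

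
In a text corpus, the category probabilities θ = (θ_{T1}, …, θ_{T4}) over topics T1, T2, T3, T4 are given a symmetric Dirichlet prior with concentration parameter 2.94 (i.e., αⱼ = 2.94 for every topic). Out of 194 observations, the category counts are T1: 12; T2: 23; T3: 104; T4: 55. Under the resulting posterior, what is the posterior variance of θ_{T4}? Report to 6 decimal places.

The Dirichlet prior is conjugate to the Multinomial likelihood: each posterior αⱼ = prior αⱼ + observed count nⱼ.
Posterior concentration: (14.94, 25.94, 106.94, 57.94), total = 205.76.
Var[θ_j] = α_j(Σα−α_j)/((Σα)²(Σα+1)) = 57.94·147.82/(205.76²·206.76) = 0.000978.

0.000978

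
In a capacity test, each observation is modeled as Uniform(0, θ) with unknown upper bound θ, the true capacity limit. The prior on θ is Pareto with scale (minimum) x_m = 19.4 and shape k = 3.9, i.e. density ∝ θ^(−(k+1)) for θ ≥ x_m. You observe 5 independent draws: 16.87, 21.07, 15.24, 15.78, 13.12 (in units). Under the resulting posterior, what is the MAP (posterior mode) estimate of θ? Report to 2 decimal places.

A Pareto(scale x_m, shape k) prior on the upper bound θ of Uniform(0, θ) is conjugate: posterior is Pareto(max(x_m, max xᵢ), k + n).
Sample maximum = 21.07; prior scale x_m = 19.4 → posterior scale = max = 21.07.
Posterior shape = 3.9 + 5 = 8.9.
The Pareto density is decreasing on [x_m, ∞), so the mode is x_m = 21.07.

21.07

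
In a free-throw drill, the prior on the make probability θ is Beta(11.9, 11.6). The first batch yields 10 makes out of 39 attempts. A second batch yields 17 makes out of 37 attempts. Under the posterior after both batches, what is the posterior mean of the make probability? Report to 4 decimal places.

0.3910

The Beta prior is conjugate to a Binomial/Bernoulli likelihood; the update adds successes to α and failures to β.
After batch 1: Beta(11.9+10, 11.6+29) = Beta(21.9, 40.6).
After batch 2: Beta(21.9+17, 40.6+20) = Beta(38.9, 60.6).
Posterior mean = α/(α+β) = 38.9/99.5 = 0.3910.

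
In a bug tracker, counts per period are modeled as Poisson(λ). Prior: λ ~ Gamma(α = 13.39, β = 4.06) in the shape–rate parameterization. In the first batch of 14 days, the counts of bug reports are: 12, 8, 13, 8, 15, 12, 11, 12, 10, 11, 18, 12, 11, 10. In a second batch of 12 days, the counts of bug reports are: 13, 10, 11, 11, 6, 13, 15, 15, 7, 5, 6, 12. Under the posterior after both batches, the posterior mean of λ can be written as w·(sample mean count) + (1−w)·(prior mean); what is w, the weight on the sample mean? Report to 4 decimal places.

With a Gamma(shape α, rate β) prior, the Poisson likelihood is conjugate: the posterior is Gamma(α + ΣXᵢ, β + n).
Total number of days: n = 14 + 12 = 26.
Posterior mean = (α₀+S)/(β₀+n) = [n/(β₀+n)]·(S/n) + [β₀/(β₀+n)]·(α₀/β₀), so only n and β₀ enter the weight.
Weight on data w = n/(β₀+n) = 26/(4.06+26) = 26/30.06 = 0.8649.

0.8649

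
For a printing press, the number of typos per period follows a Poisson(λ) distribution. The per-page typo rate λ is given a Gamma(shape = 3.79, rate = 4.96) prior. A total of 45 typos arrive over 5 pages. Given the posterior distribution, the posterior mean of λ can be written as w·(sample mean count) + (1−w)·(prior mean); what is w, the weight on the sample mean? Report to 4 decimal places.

With a Gamma(shape α, rate β) prior, the Poisson likelihood is conjugate: the posterior is Gamma(α + ΣXᵢ, β + n).
Posterior mean = (α₀+S)/(β₀+n) = [n/(β₀+n)]·(S/n) + [β₀/(β₀+n)]·(α₀/β₀), so only n and β₀ enter the weight.
Weight on data w = n/(β₀+n) = 5/(4.96+5) = 5/9.96 = 0.5020.

0.5020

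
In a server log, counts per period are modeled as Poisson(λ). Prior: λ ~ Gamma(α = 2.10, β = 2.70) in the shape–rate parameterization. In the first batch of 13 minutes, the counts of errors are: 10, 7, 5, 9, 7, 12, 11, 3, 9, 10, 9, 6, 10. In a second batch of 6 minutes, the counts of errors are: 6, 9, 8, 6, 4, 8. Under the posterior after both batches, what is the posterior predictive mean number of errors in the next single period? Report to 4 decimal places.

With a Gamma(shape α, rate β) prior, the Poisson likelihood is conjugate: the posterior is Gamma(α + ΣXᵢ, β + n).
Batch 1: sum of counts S = 108 over n = 13 minutes.
After batch 1: Gamma(α+S, β+n) = Gamma(2.10+108, 2.70+13) = Gamma(110.10, 15.70).
Batch 2: sum of counts S = 41 over n = 6 minutes.
After batch 2: Gamma(α+S, β+n) = Gamma(110.10+41, 15.70+6) = Gamma(151.10, 21.70).
The predictive distribution for one future period is NegBinom with mean α/β = 6.9631.

6.9631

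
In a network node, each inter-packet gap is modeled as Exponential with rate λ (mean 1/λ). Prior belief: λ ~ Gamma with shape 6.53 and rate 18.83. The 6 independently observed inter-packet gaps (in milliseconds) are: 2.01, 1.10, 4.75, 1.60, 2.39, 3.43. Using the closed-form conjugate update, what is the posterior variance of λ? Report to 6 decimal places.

0.010769

With a Gamma(shape α, rate β) prior on the exponential rate λ, the posterior after n observations with total T = Σxᵢ is Gamma(α+n, β+T).
Sum of observations T = 15.28 milliseconds; n = 6.
Posterior: Gamma(6.53+6, 18.83+15.28) = Gamma(12.53, 34.11).
Var = α/β² = 0.010769.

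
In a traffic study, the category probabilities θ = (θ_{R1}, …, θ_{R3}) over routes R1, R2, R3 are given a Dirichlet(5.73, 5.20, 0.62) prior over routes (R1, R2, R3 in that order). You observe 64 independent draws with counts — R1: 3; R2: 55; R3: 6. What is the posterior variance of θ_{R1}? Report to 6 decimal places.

The Dirichlet prior is conjugate to the Multinomial likelihood: each posterior αⱼ = prior αⱼ + observed count nⱼ.
Posterior concentration: (8.73, 60.20, 6.62), total = 75.55.
Var[θ_j] = α_j(Σα−α_j)/((Σα)²(Σα+1)) = 8.73·66.82/(75.55²·76.55) = 0.001335.

0.001335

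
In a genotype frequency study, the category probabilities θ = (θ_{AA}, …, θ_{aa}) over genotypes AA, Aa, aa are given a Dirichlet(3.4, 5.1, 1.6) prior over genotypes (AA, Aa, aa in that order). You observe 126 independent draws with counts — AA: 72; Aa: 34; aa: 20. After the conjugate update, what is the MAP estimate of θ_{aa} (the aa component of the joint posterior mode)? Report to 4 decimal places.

0.1548

The Dirichlet prior is conjugate to the Multinomial likelihood: each posterior αⱼ = prior αⱼ + observed count nⱼ.
Posterior concentration: (75.4, 39.1, 21.6), total = 136.1.
Joint mode component: (α_{aa}−1)/(Σα−K) = 20.6/133.1 = 0.1548.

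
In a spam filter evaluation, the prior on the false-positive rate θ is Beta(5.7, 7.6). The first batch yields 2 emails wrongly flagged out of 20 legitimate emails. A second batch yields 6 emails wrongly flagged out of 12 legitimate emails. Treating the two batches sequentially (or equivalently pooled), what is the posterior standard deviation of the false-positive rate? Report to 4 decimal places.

0.0675

The Beta prior is conjugate to a Binomial/Bernoulli likelihood; the update adds successes to α and failures to β.
After batch 1: Beta(5.7+2, 7.6+18) = Beta(7.7, 25.6).
After batch 2: Beta(7.7+6, 25.6+6) = Beta(13.7, 31.6).
Var = αβ/((α+β)²(α+β+1)) = 13.7·31.6/(45.3²·46.3) = 0.00455649; SD = √0.00455649 = 0.0675.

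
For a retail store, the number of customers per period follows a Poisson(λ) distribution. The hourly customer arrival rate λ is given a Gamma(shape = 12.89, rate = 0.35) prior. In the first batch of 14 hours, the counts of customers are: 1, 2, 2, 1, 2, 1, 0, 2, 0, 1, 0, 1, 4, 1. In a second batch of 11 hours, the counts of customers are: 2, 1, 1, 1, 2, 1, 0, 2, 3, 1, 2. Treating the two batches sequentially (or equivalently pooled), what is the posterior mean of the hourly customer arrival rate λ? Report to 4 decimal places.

With a Gamma(shape α, rate β) prior, the Poisson likelihood is conjugate: the posterior is Gamma(α + ΣXᵢ, β + n).
Batch 1: sum of counts S = 18 over n = 14 hours.
After batch 1: Gamma(α+S, β+n) = Gamma(12.89+18, 0.35+14) = Gamma(30.89, 14.35).
Batch 2: sum of counts S = 16 over n = 11 hours.
After batch 2: Gamma(α+S, β+n) = Gamma(30.89+16, 14.35+11) = Gamma(46.89, 25.35).
Posterior mean = α/β = 46.89/25.35 = 1.8497.

1.8497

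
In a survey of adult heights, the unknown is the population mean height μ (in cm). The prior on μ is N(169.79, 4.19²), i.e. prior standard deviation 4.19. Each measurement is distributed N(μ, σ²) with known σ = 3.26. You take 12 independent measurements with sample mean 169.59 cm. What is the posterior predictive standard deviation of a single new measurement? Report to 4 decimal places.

For Normal data with known variance σ², a Normal(μ₀, σ₀²) prior on μ is conjugate. Posterior precision = 1/σ₀² + n/σ²; posterior mean is the precision-weighted average of μ₀ and x̄.
σ₀² = 4.19² = 17.5561, σ² = 3.26² = 10.6276; σ² + n·σ₀² = 10.6276 + 12·17.5561 = 221.3008.
Posterior precision = 1/σ₀² + n/σ² = 1/17.5561 + 12/10.6276 = (σ² + n·σ₀²)/(σ₀²σ²) = 221.3008/(17.5561·10.6276); posterior variance σₙ² = σ₀²σ²/(σ² + n·σ₀²) = 17.5561·10.6276/221.3008 = 0.843102.
Predictive variance for one new observation = σₙ² + σ² = 17.5561·10.6276/221.3008 + 10.6276 = σ²·(σ₀² + 221.3008)/221.3008 = 10.6276·238.8569/221.3008 = 11.470702; SD = √(10.6276·238.8569/221.3008) = 3.3868.

3.3868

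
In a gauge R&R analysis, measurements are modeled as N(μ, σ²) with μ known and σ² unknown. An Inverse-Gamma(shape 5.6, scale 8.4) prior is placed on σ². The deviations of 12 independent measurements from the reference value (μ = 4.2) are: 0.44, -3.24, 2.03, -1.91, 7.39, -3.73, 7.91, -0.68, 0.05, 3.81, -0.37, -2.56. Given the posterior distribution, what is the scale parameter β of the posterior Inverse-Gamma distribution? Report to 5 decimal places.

With known mean μ and an Inverse-Gamma(α, β) prior on σ², the Normal likelihood is conjugate: posterior is Inv-Gamma(α + n/2, β + Σ(xᵢ−μ)²/2).
Σ(xᵢ−μ)² = (0.44)² + (-3.24)² + (2.03)² + (-1.91)² + (7.39)² + (-3.73)² + (7.91)² + (-0.68)² + (0.05)² + (3.81)² + (-0.37)² + (-2.56)² = 171.2248.
Posterior: Inv-Gamma(5.6 + 12/2, 8.4 + 171.2248/2) = Inv-Gamma(11.60, 94.01240).
Posterior β = 94.01240.

94.01240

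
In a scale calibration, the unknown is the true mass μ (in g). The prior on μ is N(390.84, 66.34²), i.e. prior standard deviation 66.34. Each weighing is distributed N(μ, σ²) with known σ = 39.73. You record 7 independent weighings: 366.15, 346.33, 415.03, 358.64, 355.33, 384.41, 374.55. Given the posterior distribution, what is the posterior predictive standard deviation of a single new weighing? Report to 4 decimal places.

For Normal data with known variance σ², a Normal(μ₀, σ₀²) prior on μ is conjugate. Posterior precision = 1/σ₀² + n/σ²; posterior mean is the precision-weighted average of μ₀ and x̄.
σ₀² = 66.34² = 4400.9956, σ² = 39.73² = 1578.4729; σ² + n·σ₀² = 1578.4729 + 7·4400.9956 = 32385.4421.
Posterior precision = 1/σ₀² + n/σ² = 1/4400.9956 + 7/1578.4729 = (σ² + n·σ₀²)/(σ₀²σ²) = 32385.4421/(4400.9956·1578.4729); posterior variance σₙ² = σ₀²σ²/(σ² + n·σ₀²) = 4400.9956·1578.4729/32385.4421 = 214.505402.
Predictive variance for one new observation = σₙ² + σ² = 4400.9956·1578.4729/32385.4421 + 1578.4729 = σ²·(σ₀² + 32385.4421)/32385.4421 = 1578.4729·36786.4377/32385.4421 = 1792.978302; SD = √(1578.4729·36786.4377/32385.4421) = 42.3436.

42.3436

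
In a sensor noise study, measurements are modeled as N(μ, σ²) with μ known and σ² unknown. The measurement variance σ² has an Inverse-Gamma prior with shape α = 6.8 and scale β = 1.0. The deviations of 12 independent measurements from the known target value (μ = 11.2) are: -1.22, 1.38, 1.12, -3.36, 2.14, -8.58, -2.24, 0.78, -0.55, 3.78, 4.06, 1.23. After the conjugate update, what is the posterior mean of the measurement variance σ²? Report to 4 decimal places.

5.6926

With known mean μ and an Inverse-Gamma(α, β) prior on σ², the Normal likelihood is conjugate: posterior is Inv-Gamma(α + n/2, β + Σ(xᵢ−μ)²/2).
Σ(xᵢ−μ)² = (-1.22)² + (1.38)² + (1.12)² + (-3.36)² + (2.14)² + (-8.58)² + (-2.24)² + (0.78)² + (-0.55)² + (3.78)² + (4.06)² + (1.23)² = 132.3462.
Posterior: Inv-Gamma(6.8 + 12/2, 1.0 + 132.3462/2) = Inv-Gamma(12.80, 67.17310).
E[σ²|data] = β/(α−1) = 67.17310/11.80 = 5.6926.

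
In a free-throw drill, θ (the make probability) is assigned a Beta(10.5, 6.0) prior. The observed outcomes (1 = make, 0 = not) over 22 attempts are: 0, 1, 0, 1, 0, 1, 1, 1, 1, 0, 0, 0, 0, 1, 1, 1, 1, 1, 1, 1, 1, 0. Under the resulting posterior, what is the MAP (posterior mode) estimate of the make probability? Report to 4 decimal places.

The Beta prior is conjugate to a Binomial/Bernoulli likelihood; the update adds successes to α and failures to β.
Posterior: Beta(α+k, β+n−k) = Beta(10.5+14, 6.0+8) = Beta(24.5, 14.0).
Mode of Beta(a,b) for a,b>1 is (a−1)/(a+b−2) = 23.5/36.5 = 0.6438.

0.6438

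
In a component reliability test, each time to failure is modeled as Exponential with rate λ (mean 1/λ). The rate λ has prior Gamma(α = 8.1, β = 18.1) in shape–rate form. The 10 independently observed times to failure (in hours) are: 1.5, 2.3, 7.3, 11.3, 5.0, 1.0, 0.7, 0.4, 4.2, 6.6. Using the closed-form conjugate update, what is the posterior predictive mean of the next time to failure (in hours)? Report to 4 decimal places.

With a Gamma(shape α, rate β) prior on the exponential rate λ, the posterior after n observations with total T = Σxᵢ is Gamma(α+n, β+T).
Sum of observations T = 40.3 hours; n = 10.
Posterior: Gamma(8.1+10, 18.1+40.3) = Gamma(18.1, 58.4).
The predictive distribution for the next observation is Lomax; its mean is β/(α−1) = 58.4/17.1 = 3.4152.

3.4152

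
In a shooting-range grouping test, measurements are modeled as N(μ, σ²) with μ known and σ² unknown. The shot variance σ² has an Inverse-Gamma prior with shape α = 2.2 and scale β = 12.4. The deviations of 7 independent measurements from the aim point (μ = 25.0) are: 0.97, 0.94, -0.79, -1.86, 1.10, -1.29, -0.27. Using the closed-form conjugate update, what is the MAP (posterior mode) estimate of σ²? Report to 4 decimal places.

With known mean μ and an Inverse-Gamma(α, β) prior on σ², the Normal likelihood is conjugate: posterior is Inv-Gamma(α + n/2, β + Σ(xᵢ−μ)²/2).
Σ(xᵢ−μ)² = (0.97)² + (0.94)² + (-0.79)² + (-1.86)² + (1.10)² + (-1.29)² + (-0.27)² = 8.8552.
Posterior: Inv-Gamma(2.2 + 7/2, 12.4 + 8.8552/2) = Inv-Gamma(5.70, 16.82760).
Mode = β/(α+1) = 16.82760/6.70 = 2.5116.

2.5116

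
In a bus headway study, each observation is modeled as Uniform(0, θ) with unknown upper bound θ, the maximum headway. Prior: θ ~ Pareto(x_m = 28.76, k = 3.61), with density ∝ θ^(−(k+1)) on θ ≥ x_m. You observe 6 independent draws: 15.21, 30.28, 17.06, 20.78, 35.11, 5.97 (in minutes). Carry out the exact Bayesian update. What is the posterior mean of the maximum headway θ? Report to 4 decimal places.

A Pareto(scale x_m, shape k) prior on the upper bound θ of Uniform(0, θ) is conjugate: posterior is Pareto(max(x_m, max xᵢ), k + n).
Sample maximum = 35.11; prior scale x_m = 28.76 → posterior scale = max = 35.11.
Posterior shape = 3.61 + 6 = 9.61.
E[θ|data] = k·x_m/(k−1) = 9.61·35.11/8.61 = 39.1878.

39.1878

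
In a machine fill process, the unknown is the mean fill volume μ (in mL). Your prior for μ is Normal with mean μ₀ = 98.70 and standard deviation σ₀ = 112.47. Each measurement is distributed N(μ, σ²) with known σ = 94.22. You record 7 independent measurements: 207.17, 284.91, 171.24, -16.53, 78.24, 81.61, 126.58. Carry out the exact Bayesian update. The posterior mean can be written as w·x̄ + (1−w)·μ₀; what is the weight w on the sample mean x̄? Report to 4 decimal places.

0.9089

For Normal data with known variance σ², a Normal(μ₀, σ₀²) prior on μ is conjugate. Posterior precision = 1/σ₀² + n/σ²; posterior mean is the precision-weighted average of μ₀ and x̄.
σ₀² = 112.47² = 12649.5009, σ² = 94.22² = 8877.4084. Prior precision 1/σ₀² = 1/12649.5009; data precision n/σ² = 7/8877.4084.
w = (n/σ²)/(1/σ₀² + n/σ²) = n·σ₀²/(σ² + n·σ₀²) = 7·12649.5009/(8877.4084 + 7·12649.5009) = 88546.5063/97423.9147 = 0.9089.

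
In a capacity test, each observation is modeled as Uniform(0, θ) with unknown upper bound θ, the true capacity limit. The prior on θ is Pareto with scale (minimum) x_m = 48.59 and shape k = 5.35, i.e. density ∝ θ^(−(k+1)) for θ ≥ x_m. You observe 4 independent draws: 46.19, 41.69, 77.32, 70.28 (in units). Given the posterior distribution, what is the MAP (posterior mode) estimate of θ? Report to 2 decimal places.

A Pareto(scale x_m, shape k) prior on the upper bound θ of Uniform(0, θ) is conjugate: posterior is Pareto(max(x_m, max xᵢ), k + n).
Sample maximum = 77.32; prior scale x_m = 48.59 → posterior scale = max = 77.32.
Posterior shape = 5.35 + 4 = 9.35.
The Pareto density is decreasing on [x_m, ∞), so the mode is x_m = 77.32.

77.32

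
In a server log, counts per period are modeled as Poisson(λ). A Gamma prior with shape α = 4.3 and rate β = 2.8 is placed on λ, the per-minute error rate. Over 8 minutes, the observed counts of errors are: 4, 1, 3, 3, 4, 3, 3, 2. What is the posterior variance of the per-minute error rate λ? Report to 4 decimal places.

With a Gamma(shape α, rate β) prior, the Poisson likelihood is conjugate: the posterior is Gamma(α + ΣXᵢ, β + n).
Sum of counts S = 23 over n = 8 minutes.
Posterior: Gamma(α+S, β+n) = Gamma(4.3+23, 2.8+8) = Gamma(27.3, 10.8).
Var = α/β² = 27.3/10.8² = 0.2341.

0.2341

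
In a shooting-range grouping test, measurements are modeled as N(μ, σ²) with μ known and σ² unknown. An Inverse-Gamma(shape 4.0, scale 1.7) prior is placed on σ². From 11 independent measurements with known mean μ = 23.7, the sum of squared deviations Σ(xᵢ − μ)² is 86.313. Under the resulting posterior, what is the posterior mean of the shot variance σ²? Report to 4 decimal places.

5.2772

With known mean μ and an Inverse-Gamma(α, β) prior on σ², the Normal likelihood is conjugate: posterior is Inv-Gamma(α + n/2, β + Σ(xᵢ−μ)²/2).
Posterior: Inv-Gamma(4.0 + 11/2, 1.7 + 86.313/2) = Inv-Gamma(9.50, 44.8565).
E[σ²|data] = β/(α−1) = 44.8565/8.50 = 5.2772.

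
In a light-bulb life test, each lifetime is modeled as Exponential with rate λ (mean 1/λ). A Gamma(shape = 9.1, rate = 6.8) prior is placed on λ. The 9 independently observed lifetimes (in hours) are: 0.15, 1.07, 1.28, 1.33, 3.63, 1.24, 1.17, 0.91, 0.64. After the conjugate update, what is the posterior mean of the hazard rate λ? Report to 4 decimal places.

With a Gamma(shape α, rate β) prior on the exponential rate λ, the posterior after n observations with total T = Σxᵢ is Gamma(α+n, β+T).
Sum of observations T = 11.42 hours; n = 9.
Posterior: Gamma(9.1+9, 6.8+11.42) = Gamma(18.1, 18.22).
Posterior mean of λ = α/β = 18.1/18.22 = 0.9934.

0.9934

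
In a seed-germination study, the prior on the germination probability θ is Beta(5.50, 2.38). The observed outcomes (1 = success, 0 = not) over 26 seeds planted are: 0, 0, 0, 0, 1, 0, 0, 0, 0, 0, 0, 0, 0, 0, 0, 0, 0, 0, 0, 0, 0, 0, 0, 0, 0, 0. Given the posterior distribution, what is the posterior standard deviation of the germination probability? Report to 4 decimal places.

The Beta prior is conjugate to a Binomial/Bernoulli likelihood; the update adds successes to α and failures to β.
Posterior: Beta(α+k, β+n−k) = Beta(5.50+1, 2.38+25) = Beta(6.50, 27.38).
Var = αβ/((α+β)²(α+β+1)) = 6.50·27.38/(33.88²·34.88) = 0.00444512; SD = √0.00444512 = 0.0667.

0.0667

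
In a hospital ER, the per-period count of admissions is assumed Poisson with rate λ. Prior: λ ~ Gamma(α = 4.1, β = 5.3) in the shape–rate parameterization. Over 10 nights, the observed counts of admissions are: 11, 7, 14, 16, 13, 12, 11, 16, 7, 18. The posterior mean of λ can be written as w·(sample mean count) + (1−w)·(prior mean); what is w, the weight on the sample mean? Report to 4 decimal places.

With a Gamma(shape α, rate β) prior, the Poisson likelihood is conjugate: the posterior is Gamma(α + ΣXᵢ, β + n).
Posterior mean = (α₀+S)/(β₀+n) = [n/(β₀+n)]·(S/n) + [β₀/(β₀+n)]·(α₀/β₀), so only n and β₀ enter the weight.
Weight on data w = n/(β₀+n) = 10/(5.3+10) = 10/15.3 = 0.6536.

0.6536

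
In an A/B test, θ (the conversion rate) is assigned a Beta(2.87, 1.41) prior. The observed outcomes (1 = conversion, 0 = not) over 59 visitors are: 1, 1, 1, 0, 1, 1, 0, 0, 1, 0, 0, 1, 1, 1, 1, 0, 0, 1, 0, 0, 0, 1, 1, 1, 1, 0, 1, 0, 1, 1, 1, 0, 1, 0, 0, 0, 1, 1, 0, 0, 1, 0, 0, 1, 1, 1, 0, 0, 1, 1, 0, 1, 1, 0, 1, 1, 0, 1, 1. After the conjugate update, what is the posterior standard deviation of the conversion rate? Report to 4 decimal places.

The Beta prior is conjugate to a Binomial/Bernoulli likelihood; the update adds successes to α and failures to β.
Posterior: Beta(α+k, β+n−k) = Beta(2.87+34, 1.41+25) = Beta(36.87, 26.41).
Var = αβ/((α+β)²(α+β+1)) = 36.87·26.41/(63.28²·64.28) = 0.00378297; SD = √0.00378297 = 0.0615.

0.0615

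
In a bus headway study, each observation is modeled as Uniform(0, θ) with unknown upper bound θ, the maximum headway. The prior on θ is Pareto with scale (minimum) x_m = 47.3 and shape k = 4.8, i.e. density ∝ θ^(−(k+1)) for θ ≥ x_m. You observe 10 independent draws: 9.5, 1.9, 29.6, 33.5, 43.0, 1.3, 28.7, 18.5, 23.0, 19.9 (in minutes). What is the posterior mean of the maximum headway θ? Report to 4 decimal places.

50.7275

A Pareto(scale x_m, shape k) prior on the upper bound θ of Uniform(0, θ) is conjugate: posterior is Pareto(max(x_m, max xᵢ), k + n).
Sample maximum = 43.0; prior scale x_m = 47.3 → posterior scale = max = 47.3.
Posterior shape = 4.8 + 10 = 14.8.
E[θ|data] = k·x_m/(k−1) = 14.8·47.3/13.8 = 50.7275.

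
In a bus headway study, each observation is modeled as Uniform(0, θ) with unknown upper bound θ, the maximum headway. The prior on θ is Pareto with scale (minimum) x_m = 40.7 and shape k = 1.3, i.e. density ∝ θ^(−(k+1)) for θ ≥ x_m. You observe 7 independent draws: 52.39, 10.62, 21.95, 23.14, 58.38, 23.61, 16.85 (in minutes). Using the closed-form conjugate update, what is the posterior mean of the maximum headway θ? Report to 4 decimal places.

A Pareto(scale x_m, shape k) prior on the upper bound θ of Uniform(0, θ) is conjugate: posterior is Pareto(max(x_m, max xᵢ), k + n).
Sample maximum = 58.38; prior scale x_m = 40.7 → posterior scale = max = 58.38.
Posterior shape = 1.3 + 7 = 8.3.
E[θ|data] = k·x_m/(k−1) = 8.3·58.38/7.3 = 66.3773.

66.3773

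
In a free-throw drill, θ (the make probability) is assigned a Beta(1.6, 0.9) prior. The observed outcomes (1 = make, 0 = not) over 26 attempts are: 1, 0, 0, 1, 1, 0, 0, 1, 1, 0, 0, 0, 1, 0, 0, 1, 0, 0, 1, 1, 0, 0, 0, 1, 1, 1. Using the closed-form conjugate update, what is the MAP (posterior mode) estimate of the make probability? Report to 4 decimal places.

The Beta prior is conjugate to a Binomial/Bernoulli likelihood; the update adds successes to α and failures to β.
Posterior: Beta(α+k, β+n−k) = Beta(1.6+12, 0.9+14) = Beta(13.6, 14.9).
Mode of Beta(a,b) for a,b>1 is (a−1)/(a+b−2) = 12.6/26.5 = 0.4755.

0.4755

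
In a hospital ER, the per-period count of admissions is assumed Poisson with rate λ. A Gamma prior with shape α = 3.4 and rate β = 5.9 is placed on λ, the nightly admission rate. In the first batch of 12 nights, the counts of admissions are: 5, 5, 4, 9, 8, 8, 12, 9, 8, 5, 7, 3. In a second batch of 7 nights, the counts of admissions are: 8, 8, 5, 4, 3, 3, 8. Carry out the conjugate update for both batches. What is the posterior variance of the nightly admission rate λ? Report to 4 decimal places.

With a Gamma(shape α, rate β) prior, the Poisson likelihood is conjugate: the posterior is Gamma(α + ΣXᵢ, β + n).
Batch 1: sum of counts S = 83 over n = 12 nights.
After batch 1: Gamma(α+S, β+n) = Gamma(3.4+83, 5.9+12) = Gamma(86.4, 17.9).
Batch 2: sum of counts S = 39 over n = 7 nights.
After batch 2: Gamma(α+S, β+n) = Gamma(86.4+39, 17.9+7) = Gamma(125.4, 24.9).
Var = α/β² = 125.4/24.9² = 0.2023.

0.2023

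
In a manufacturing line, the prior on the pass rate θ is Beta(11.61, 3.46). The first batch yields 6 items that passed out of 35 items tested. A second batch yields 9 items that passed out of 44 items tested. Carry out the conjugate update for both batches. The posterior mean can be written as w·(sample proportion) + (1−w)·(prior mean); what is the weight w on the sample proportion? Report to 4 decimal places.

The Beta prior is conjugate to a Binomial/Bernoulli likelihood; the update adds successes to α and failures to β.
Total number of items tested: n = 35 + 44 = 79.
Posterior mean = (α₀+k)/(α₀+β₀+n) = [n/(α₀+β₀+n)]·(k/n) + [(α₀+β₀)/(α₀+β₀+n)]·α₀/(α₀+β₀), so only n and the prior enter the weight.
The weight on the data is w = n/(α₀+β₀+n) = 79/(11.61+3.46+79) = 79/94.07 = 0.8398.

0.8398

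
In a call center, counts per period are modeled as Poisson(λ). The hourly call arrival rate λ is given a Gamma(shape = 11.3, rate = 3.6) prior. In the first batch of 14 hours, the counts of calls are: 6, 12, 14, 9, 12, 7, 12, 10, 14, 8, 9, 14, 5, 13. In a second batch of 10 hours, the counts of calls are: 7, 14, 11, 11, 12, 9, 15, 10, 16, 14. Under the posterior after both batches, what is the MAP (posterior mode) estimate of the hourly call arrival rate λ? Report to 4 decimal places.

9.9384

With a Gamma(shape α, rate β) prior, the Poisson likelihood is conjugate: the posterior is Gamma(α + ΣXᵢ, β + n).
Batch 1: sum of counts S = 145 over n = 14 hours.
After batch 1: Gamma(α+S, β+n) = Gamma(11.3+145, 3.6+14) = Gamma(156.3, 17.6).
Batch 2: sum of counts S = 119 over n = 10 hours.
After batch 2: Gamma(α+S, β+n) = Gamma(156.3+119, 17.6+10) = Gamma(275.3, 27.6).
Mode of Gamma(α,β) for α≥1 is (α−1)/β = 274.3/27.6 = 9.9384.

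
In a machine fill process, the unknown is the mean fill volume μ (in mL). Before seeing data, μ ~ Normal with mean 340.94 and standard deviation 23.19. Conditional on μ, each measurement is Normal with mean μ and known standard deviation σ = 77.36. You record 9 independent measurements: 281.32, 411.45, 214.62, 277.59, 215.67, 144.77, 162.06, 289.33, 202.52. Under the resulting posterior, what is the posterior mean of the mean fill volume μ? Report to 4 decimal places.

297.7606

For Normal data with known variance σ², a Normal(μ₀, σ₀²) prior on μ is conjugate. Posterior precision = 1/σ₀² + n/σ²; posterior mean is the precision-weighted average of μ₀ and x̄.
Σxᵢ = 281.32 + 411.45 + 214.62 + 277.59 + 215.67 + 144.77 + 162.06 + 289.33 + 202.52 = 2199.33, so n·x̄ = 2199.33.
σ₀² = 23.19² = 537.7761, σ² = 77.36² = 5984.5696; σ² + n·σ₀² = 5984.5696 + 9·537.7761 = 10824.5545.
Posterior mean = (μ₀/σ₀² + n·x̄/σ²)/(1/σ₀² + n/σ²) = (σ²·μ₀ + σ₀²·n·x̄)/(σ² + n·σ₀²) = (5984.5696·340.94 + 537.7761·2199.33)/10824.5545 = 3223126.269437/10824.5545 = 297.7606.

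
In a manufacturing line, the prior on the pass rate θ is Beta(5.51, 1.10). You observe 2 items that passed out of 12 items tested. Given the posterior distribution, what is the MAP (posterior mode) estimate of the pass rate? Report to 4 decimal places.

0.3919

The Beta prior is conjugate to a Binomial/Bernoulli likelihood; the update adds successes to α and failures to β.
Posterior: Beta(α+k, β+n−k) = Beta(5.51+2, 1.10+10) = Beta(7.51, 11.10).
Mode of Beta(a,b) for a,b>1 is (a−1)/(a+b−2) = 6.51/16.61 = 0.3919.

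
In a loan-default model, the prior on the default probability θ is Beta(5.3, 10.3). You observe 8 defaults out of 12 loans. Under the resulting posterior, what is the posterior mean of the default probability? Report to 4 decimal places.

0.4819

The Beta prior is conjugate to a Binomial/Bernoulli likelihood; the update adds successes to α and failures to β.
Posterior: Beta(α+k, β+n−k) = Beta(5.3+8, 10.3+4) = Beta(13.3, 14.3).
Posterior mean = α/(α+β) = 13.3/27.6 = 0.4819.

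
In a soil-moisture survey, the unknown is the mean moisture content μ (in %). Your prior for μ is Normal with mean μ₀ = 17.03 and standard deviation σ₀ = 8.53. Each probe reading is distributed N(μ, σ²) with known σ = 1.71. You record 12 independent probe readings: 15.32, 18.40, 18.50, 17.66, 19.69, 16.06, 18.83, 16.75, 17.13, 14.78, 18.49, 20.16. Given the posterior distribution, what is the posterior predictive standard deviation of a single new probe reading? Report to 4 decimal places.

For Normal data with known variance σ², a Normal(μ₀, σ₀²) prior on μ is conjugate. Posterior precision = 1/σ₀² + n/σ²; posterior mean is the precision-weighted average of μ₀ and x̄.
σ₀² = 8.53² = 72.7609, σ² = 1.71² = 2.9241; σ² + n·σ₀² = 2.9241 + 12·72.7609 = 876.0549.
Posterior precision = 1/σ₀² + n/σ² = 1/72.7609 + 12/2.9241 = (σ² + n·σ₀²)/(σ₀²σ²) = 876.0549/(72.7609·2.9241); posterior variance σₙ² = σ₀²σ²/(σ² + n·σ₀²) = 72.7609·2.9241/876.0549 = 0.242862.
Predictive variance for one new observation = σₙ² + σ² = 72.7609·2.9241/876.0549 + 2.9241 = σ²·(σ₀² + 876.0549)/876.0549 = 2.9241·948.8158/876.0549 = 3.166962; SD = √(2.9241·948.8158/876.0549) = 1.7796.

1.7796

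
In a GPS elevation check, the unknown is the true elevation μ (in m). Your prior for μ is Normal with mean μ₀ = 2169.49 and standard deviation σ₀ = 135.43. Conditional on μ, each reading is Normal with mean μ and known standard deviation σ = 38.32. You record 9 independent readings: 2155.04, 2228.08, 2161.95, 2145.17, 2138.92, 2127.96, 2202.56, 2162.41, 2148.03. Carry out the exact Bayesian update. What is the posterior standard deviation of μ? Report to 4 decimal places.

12.7169

For Normal data with known variance σ², a Normal(μ₀, σ₀²) prior on μ is conjugate. Posterior precision = 1/σ₀² + n/σ²; posterior mean is the precision-weighted average of μ₀ and x̄.
σ₀² = 135.43² = 18341.2849, σ² = 38.32² = 1468.4224; σ² + n·σ₀² = 1468.4224 + 9·18341.2849 = 166539.9865.
Posterior precision = 1/σ₀² + n/σ² = 1/18341.2849 + 9/1468.4224 = (σ² + n·σ₀²)/(σ₀²σ²) = 166539.9865/(18341.2849·1468.4224); posterior variance σₙ² = σ₀²σ²/(σ² + n·σ₀²) = 18341.2849·1468.4224/166539.9865 = 161.719441.
Posterior SD = √σₙ² = √(18341.2849·1468.4224/166539.9865) = 12.7169.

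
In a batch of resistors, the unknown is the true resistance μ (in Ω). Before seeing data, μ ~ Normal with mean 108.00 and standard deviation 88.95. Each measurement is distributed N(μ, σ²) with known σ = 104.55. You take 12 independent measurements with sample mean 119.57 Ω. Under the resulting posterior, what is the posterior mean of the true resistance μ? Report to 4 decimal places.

118.3755

For Normal data with known variance σ², a Normal(μ₀, σ₀²) prior on μ is conjugate. Posterior precision = 1/σ₀² + n/σ²; posterior mean is the precision-weighted average of μ₀ and x̄.
n·x̄ = 12·119.57 = 1434.84.
σ₀² = 88.95² = 7912.1025, σ² = 104.55² = 10930.7025; σ² + n·σ₀² = 10930.7025 + 12·7912.1025 = 105875.9325.
Posterior mean = (μ₀/σ₀² + n·x̄/σ²)/(1/σ₀² + n/σ²) = (σ²·μ₀ + σ₀²·n·x̄)/(σ² + n·σ₀²) = (10930.7025·108.00 + 7912.1025·1434.84)/105875.9325 = 12533117.0211/105875.9325 = 118.3755.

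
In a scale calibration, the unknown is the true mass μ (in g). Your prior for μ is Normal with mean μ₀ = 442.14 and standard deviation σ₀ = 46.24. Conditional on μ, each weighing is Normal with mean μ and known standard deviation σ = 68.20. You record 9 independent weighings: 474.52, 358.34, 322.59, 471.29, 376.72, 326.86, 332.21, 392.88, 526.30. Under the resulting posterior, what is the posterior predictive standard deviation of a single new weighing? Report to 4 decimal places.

For Normal data with known variance σ², a Normal(μ₀, σ₀²) prior on μ is conjugate. Posterior precision = 1/σ₀² + n/σ²; posterior mean is the precision-weighted average of μ₀ and x̄.
σ₀² = 46.24² = 2138.1376, σ² = 68.20² = 4651.24; σ² + n·σ₀² = 4651.24 + 9·2138.1376 = 23894.4784.
Posterior precision = 1/σ₀² + n/σ² = 1/2138.1376 + 9/4651.24 = (σ² + n·σ₀²)/(σ₀²σ²) = 23894.4784/(2138.1376·4651.24); posterior variance σₙ² = σ₀²σ²/(σ² + n·σ₀²) = 2138.1376·4651.24/23894.4784 = 416.204571.
Predictive variance for one new observation = σₙ² + σ² = 2138.1376·4651.24/23894.4784 + 4651.24 = σ²·(σ₀² + 23894.4784)/23894.4784 = 4651.24·26032.616/23894.4784 = 5067.444571; SD = √(4651.24·26032.616/23894.4784) = 71.1860.

71.1860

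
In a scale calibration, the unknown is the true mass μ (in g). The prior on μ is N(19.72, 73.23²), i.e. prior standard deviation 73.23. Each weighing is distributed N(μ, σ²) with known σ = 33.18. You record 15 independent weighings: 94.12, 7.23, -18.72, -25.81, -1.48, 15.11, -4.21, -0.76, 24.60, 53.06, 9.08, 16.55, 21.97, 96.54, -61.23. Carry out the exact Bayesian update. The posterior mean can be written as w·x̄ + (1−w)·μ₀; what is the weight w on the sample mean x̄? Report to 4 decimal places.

0.9865

For Normal data with known variance σ², a Normal(μ₀, σ₀²) prior on μ is conjugate. Posterior precision = 1/σ₀² + n/σ²; posterior mean is the precision-weighted average of μ₀ and x̄.
σ₀² = 73.23² = 5362.6329, σ² = 33.18² = 1100.9124. Prior precision 1/σ₀² = 1/5362.6329; data precision n/σ² = 15/1100.9124.
w = (n/σ²)/(1/σ₀² + n/σ²) = n·σ₀²/(σ² + n·σ₀²) = 15·5362.6329/(1100.9124 + 15·5362.6329) = 80439.4935/81540.4059 = 0.9865.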